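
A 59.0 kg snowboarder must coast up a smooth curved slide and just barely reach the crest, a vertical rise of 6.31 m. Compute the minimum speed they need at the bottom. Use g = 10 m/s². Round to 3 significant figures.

At the top they are momentarily at rest, so all KE converts to PE: ½mv² = mgh
v = √(2gh) = √(2 × 10 × 6.31) = 11.23 m/s

v = 11.2 m/s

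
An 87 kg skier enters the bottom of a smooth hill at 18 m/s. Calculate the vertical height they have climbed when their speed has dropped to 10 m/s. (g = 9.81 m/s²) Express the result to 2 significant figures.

Conservation of energy: ½mv₁² = ½mv₂² + mgh
h = (v₁² − v₂²)/(2g) = (18² − 10²)/(2 × 9.81) = 11.42 m

h = 11 m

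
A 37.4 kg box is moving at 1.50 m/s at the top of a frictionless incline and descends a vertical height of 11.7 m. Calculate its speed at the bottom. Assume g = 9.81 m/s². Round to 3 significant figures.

By conservation of mechanical energy, ½mv₀² + mgh = ½mv²
The mass cancels from both sides.
v² = v₀² + 2gh = (1.50)² + 2(9.81)(11.7) = 231.80
v = √231.80 = 15.23 m/s

v = 15.2 m/s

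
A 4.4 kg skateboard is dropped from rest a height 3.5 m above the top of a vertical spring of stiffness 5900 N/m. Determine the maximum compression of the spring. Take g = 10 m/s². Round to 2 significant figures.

Measuring PE from the top of the relaxed spring, at max compression the skateboard has dropped H + x with zero KE, so:
mg(H + x) = ½kx²
½(5900)x² − (4.4)(10)x − (4.4)(10)(3.5) = 0
2950x² − 44.00x − 154.0 = 0
x = [44.00 + √(1936 + 1.8172e+06)]/(2 × 2950) = 0.2361 m

x = 0.24 m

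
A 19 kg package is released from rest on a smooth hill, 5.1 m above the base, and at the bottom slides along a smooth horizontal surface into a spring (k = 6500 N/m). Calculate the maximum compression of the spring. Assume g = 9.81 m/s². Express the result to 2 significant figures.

Gravitational PE at the top equals spring PE at max compression: mgh = ½kx²
x = √(2mgh/k) = √(2 × 19 × 9.81 × 5.1 / 6500) = 0.5408 m

x = 0.54 m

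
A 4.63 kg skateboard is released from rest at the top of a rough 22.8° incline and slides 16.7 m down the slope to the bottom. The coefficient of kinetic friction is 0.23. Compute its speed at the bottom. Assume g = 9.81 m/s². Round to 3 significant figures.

Energy: mgh = ½mv² + W_f, with h = L sinθ and W_f = μ_k (mg cosθ) L
mgh = mgL sinθ = (4.63)(9.81)(16.7)sin22.8° = 293.94 J
W_f = μ_k mg cosθ · L = (0.23)(4.63)(9.81)cos22.8°·16.7 = 160.8 J
½mv² = 293.94 − 160.8 = 133.11 J
v = √(2 × 133.11/4.63) = 7.583 m/s

v = 7.58 m/s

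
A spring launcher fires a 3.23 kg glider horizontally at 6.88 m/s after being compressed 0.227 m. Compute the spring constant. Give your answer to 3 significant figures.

Energy stored in the spring equals the launch KE: ½kx² = ½mv²
k = mv²/x² = (3.23)(6.88)²/(0.227)² = 2967 N/m

k = 2970 N/m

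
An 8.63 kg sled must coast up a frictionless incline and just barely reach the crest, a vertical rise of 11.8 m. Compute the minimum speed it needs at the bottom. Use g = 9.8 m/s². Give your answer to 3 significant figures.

At the top it is momentarily at rest, so all KE converts to PE: ½mv² = mgh
v = √(2gh) = √(2 × 9.8 × 11.8) = 15.21 m/s

v = 15.2 m/s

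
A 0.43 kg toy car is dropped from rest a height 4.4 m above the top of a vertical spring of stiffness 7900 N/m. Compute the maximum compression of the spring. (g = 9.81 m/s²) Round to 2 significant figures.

x = 0.069 m

Measuring PE from the top of the relaxed spring, at max compression the car has dropped H + x with zero KE, so:
mg(H + x) = ½kx²
½(7900)x² − (0.43)(9.81)x − (0.43)(9.81)(4.4) = 0
3950x² − 4.218x − 18.56 = 0
x = [4.218 + √(17.79 + 293256)]/(2 × 3950) = 0.06908 m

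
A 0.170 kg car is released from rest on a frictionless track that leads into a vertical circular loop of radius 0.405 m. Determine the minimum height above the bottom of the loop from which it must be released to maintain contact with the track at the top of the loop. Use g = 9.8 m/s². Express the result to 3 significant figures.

h = 1.01 m

At the top, for minimum speed gravity alone supplies the centripetal force: mg = mv_top²/r ⇒ v_top² = gr = 3.969 m²/s²
Energy conservation from release height h to the top (height 2r): mgh = ½mv_top² + mg(2r)
h = v_top²/(2g) + 2r = r/2 + 2r = 5r/2 = 1.013 m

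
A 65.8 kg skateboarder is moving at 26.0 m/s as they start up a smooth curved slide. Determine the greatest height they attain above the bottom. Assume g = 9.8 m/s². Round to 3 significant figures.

By energy conservation, ½mv² = mgh
h = v²/(2g) = 26.0²/(2 × 9.8) = 34.49 m

h = 34.5 m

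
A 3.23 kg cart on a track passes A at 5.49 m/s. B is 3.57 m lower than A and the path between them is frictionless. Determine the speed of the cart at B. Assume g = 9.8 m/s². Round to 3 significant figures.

v = 10.0 m/s

Mechanical energy is conserved (no friction): ½mv₀² + mgh = ½mv²
v² = v₀² + 2gh = (5.49)² + 2(9.8)(3.57) = 100.11
v = √100.11 = 10.01 m/s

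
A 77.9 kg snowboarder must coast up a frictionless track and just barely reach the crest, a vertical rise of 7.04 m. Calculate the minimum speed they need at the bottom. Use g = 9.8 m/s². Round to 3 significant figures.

At the top they are momentarily at rest, so all KE converts to PE: ½mv² = mgh
v = √(2gh) = √(2 × 9.8 × 7.04) = 11.75 m/s

v = 11.7 m/s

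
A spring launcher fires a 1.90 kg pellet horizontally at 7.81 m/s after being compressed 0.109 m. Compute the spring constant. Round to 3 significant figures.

k = 9750 N/m

½kx² = ½mv²
k = mv²/x² = (1.90)(7.81)²/(0.109)² = 9754 N/m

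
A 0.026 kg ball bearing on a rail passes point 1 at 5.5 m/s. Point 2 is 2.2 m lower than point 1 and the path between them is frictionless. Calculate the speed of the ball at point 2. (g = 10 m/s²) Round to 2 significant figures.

v = 8.6 m/s

Mechanical energy is conserved (no friction): ½mv₀² + mgh = ½mv²
v² = v₀² + 2gh = (5.5)² + 2(10)(2.2) = 74.250
v = √74.250 = 8.617 m/s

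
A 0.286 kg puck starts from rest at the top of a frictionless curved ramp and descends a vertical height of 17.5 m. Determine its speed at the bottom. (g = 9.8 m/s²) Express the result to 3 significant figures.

v = 18.5 m/s

Mechanical energy is conserved (no friction): mgh = ½mv²
The mass cancels from both sides.
v = √(2gh) = √(2 × 9.8 × 17.5) = √343.00 = 18.52 m/s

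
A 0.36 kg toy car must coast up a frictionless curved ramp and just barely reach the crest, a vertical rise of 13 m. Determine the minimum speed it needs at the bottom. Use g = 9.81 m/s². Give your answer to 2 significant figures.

At the top it is momentarily at rest, so all KE converts to PE: ½mv² = mgh
v = √(2gh) = √(2 × 9.81 × 13) = 15.97 m/s

v = 16 m/s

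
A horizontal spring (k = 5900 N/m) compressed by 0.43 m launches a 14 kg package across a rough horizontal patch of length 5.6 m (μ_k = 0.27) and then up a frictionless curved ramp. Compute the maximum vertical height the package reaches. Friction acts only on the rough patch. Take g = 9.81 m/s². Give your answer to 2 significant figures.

Spring energy: E₀ = ½kx² = ½(5900)(0.43)² = 545.46 J
Friction: W_f = μ_k mg d = (0.27)(14)(9.81)(5.6) = 207.7 J
Energy at base of ramp: E = 545.46 − 207.7 = 337.80 J
At max height all remaining energy is PE: mgh = E ⇒ h = E/(mg) = 337.80/(14 × 9.81) = 2.460 m

h = 2.5 m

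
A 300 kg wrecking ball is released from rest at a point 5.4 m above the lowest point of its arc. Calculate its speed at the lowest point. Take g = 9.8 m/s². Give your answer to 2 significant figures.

v = 10 m/s

Mechanical energy is conserved (no friction): mgh = ½mv²
v = √(2gh) = √(2 × 9.8 × 5.4) = √105.84 = 10.29 m/s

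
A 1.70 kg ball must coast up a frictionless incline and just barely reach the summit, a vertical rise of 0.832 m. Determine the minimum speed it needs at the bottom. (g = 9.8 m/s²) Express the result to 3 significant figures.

v = 4.04 m/s

At the top it is momentarily at rest, so all KE converts to PE: ½mv² = mgh
v = √(2gh) = √(2 × 9.8 × 0.832) = 4.038 m/s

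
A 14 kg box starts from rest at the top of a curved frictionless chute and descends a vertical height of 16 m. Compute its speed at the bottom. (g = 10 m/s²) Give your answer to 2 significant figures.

Energy conservation between the two points: mgh = ½mv²
v = √(2gh) = √(2 × 10 × 16) = √320.00 = 17.89 m/s

v = 18 m/s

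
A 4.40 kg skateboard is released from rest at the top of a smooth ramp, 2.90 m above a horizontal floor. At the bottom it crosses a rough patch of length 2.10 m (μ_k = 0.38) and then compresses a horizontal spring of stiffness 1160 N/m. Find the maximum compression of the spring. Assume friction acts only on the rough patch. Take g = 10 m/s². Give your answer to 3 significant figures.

Initial energy: E₁ = mgh = (4.40)(10)(2.90) = 127.60 J
Friction removes W_f = μ_k mg d = (0.38)(4.40)(10)(2.10) = 35.11 J
Energy reaching the spring: E = 127.60 − 35.11 = 92.488 J
At max compression ½kx² = E ⇒ x = √(2E/k) = √(2 × 92.488/1160) = 0.3993 m

x = 0.399 m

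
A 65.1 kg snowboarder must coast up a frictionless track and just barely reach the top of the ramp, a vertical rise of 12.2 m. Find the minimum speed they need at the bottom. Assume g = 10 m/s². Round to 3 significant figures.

At the top they are momentarily at rest, so all KE converts to PE: ½mv² = mgh
v = √(2gh) = √(2 × 10 × 12.2) = 15.62 m/s

v = 15.6 m/s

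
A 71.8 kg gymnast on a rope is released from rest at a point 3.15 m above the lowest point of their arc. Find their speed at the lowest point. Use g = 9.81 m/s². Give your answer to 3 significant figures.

v = 7.86 m/s

Equating total energy at the two states: mgh = ½mv²
The mass cancels from both sides.
v = √(2gh) = √(2 × 9.81 × 3.15) = √61.803 = 7.861 m/s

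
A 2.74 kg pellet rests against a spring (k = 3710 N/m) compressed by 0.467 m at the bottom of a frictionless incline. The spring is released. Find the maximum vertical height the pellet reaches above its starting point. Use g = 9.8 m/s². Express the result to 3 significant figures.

At maximum height the pellet is at rest, so ½kx² = mgh
h = kx²/(2mg) = (3710)(0.467)²/(2 × 2.74 × 9.8) = 15.07 m

h = 15.1 m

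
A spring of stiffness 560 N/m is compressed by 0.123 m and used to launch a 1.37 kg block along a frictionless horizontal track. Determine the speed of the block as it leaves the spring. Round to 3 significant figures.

v = 2.49 m/s

Spring PE converts entirely to kinetic energy: ½kx² = ½mv²
v = x√(k/m) = 0.123 × √(560/1.37) = 2.487 m/s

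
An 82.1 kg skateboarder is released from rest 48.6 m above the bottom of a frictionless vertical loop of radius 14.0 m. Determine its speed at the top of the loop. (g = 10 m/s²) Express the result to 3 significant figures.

Energy conservation: mgh = ½mv_top² + mg(2r)
v_top² = 2g(h − 2r) = 2(10)(48.6 − 28.00) = 412.0
v_top = 20.30 m/s

v = 20.3 m/s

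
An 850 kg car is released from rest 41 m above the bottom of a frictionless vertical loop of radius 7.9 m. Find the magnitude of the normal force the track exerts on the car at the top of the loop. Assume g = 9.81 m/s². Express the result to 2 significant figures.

N = 45000 N

Energy from release to top (height 2r): mgh = ½mv_top² + mg(2r)
v_top² = 2g(h − 2r) = 2(9.81)(41 − 15.80) = 494.42 m²/s²
At the top, both N and weight point toward the centre: N + mg = mv_top²/r
N = m(v_top²/r − g) = 850(494.42/7.9 − 9.81) = 44859 N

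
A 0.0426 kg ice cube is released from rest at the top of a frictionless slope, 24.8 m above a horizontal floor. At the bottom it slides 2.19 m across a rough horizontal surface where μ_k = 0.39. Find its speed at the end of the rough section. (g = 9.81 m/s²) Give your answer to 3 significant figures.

v = 21.7 m/s

Applying the work–energy principle:
mgh = ½mv² + μ_k m g d
W_f = μ_k mg d = (0.39)(0.0426)(9.81)(2.19) = 0.3569 J
½mv² = mgh − W_f = 10.364 − 0.3569 = 10.007 J
v = √(2 × 10.007/0.0426) = 21.68 m/s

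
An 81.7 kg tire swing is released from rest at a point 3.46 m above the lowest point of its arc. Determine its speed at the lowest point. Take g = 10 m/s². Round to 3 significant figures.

Energy conservation between the two points: mgh = ½mv²
The mass cancels from both sides.
v = √(2gh) = √(2 × 10 × 3.46) = √69.200 = 8.319 m/s

v = 8.32 m/s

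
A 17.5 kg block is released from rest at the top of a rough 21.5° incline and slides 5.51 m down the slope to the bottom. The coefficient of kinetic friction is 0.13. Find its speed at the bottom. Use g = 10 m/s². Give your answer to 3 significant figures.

Taking the bottom as reference, mgh = ½mv² + μ_k N L with h = L sinθ, N = mg cosθ:
mgh = mgL sinθ = (17.5)(10)(5.51)sin21.5° = 353.40 J
W_f = μ_k mg cosθ · L = (0.13)(17.5)(10)cos21.5°·5.51 = 116.6 J
½mv² = 353.40 − 116.6 = 236.77 J
v = √(2 × 236.77/17.5) = 5.202 m/s

v = 5.20 m/s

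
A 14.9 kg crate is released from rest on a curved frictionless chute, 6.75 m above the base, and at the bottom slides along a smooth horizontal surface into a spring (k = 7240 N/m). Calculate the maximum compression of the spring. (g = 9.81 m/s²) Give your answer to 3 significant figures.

x = 0.522 m

At max compression the crate is momentarily at rest: mgh = ½kx²
x = √(2mgh/k) = √(2 × 14.9 × 9.81 × 6.75 / 7240) = 0.5221 m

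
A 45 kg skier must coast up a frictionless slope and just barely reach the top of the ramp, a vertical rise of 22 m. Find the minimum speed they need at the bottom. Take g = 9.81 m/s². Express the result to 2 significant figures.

At the top they are momentarily at rest, so all KE converts to PE: ½mv² = mgh
v = √(2gh) = √(2 × 9.81 × 22) = 20.78 m/s

v = 21 m/s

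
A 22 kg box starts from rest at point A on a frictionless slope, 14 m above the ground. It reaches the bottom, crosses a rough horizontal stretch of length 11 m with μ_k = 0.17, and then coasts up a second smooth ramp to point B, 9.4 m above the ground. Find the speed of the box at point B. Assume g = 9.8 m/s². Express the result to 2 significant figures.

Energy at A: mgh₁ = (22)(9.8)(14) = 3018.4 J
Friction loss: W_f = μ_k mg d = 403.2 J
At B: ½mv² + mgh₂ = mgh₁ − W_f
½mv² = 3018.4 − 403.2 − 2026.6 = 588.59 J
v = √(2 × 588.59/22) = 7.315 m/s

v = 7.3 m/s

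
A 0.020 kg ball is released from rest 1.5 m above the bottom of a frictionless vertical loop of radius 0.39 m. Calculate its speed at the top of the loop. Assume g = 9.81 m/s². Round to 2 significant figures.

Energy conservation: mgh = ½mv_top² + mg(2r)
v_top² = 2g(h − 2r) = 2(9.81)(1.5 − 0.7800) = 14.13
v_top = 3.759 m/s

v = 3.8 m/s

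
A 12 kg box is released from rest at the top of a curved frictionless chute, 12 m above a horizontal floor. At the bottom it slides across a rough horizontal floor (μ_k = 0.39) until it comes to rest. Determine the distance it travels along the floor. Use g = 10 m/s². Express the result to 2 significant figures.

d = 31 m

Energy at the top = energy at the end + work done against friction:
At rest all PE has been dissipated by friction: mgh = μ_k m g d
d = h/μ_k = 12/0.39 = 30.77 m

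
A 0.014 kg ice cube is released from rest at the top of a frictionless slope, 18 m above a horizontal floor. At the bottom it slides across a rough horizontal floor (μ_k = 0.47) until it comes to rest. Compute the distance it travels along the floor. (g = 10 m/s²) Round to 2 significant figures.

d = 38 m

Applying the work–energy principle:
At rest all PE has been dissipated by friction: mgh = μ_k m g d
d = h/μ_k = 18/0.47 = 38.30 m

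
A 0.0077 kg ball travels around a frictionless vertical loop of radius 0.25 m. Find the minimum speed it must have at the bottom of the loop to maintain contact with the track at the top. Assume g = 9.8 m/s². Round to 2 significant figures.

v = 3.5 m/s

At the top: mg = mv_top²/r ⇒ v_top² = gr = 2.450 m²/s²
Energy from bottom to top (height 2r): ½mv_bot² = ½mv_top² + mg(2r)
v_bot² = gr + 4gr = 5gr = 12.25
v_bot = √(5gr) = 3.500 m/s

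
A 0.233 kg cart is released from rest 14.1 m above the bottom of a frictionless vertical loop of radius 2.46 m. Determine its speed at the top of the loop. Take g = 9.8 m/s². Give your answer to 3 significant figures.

v = 13.4 m/s

Energy conservation: mgh = ½mv_top² + mg(2r)
v_top² = 2g(h − 2r) = 2(9.8)(14.1 − 4.920) = 179.9
v_top = 13.41 m/s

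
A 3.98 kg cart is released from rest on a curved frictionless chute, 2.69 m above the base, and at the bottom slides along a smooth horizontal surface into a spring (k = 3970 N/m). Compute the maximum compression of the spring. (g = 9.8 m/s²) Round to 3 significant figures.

x = 0.230 m

At max compression the cart is momentarily at rest: mgh = ½kx²
x = √(2mgh/k) = √(2 × 3.98 × 9.8 × 2.69 / 3970) = 0.2299 m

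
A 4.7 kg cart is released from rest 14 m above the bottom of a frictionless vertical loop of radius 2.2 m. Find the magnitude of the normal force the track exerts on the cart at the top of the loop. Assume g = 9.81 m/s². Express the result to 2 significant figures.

N = 360 N

Energy from release to top (height 2r): mgh = ½mv_top² + mg(2r)
v_top² = 2g(h − 2r) = 2(9.81)(14 − 4.400) = 188.35 m²/s²
At the top, both N and weight point toward the centre: N + mg = mv_top²/r
N = m(v_top²/r − g) = 4.7(188.35/2.2 − 9.81) = 356.3 N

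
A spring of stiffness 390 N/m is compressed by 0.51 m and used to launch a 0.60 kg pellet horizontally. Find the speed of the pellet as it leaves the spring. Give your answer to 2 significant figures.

v = 13 m/s

Spring PE converts entirely to kinetic energy: ½kx² = ½mv²
v = x√(k/m) = 0.51 × √(390/0.60) = 13.00 m/s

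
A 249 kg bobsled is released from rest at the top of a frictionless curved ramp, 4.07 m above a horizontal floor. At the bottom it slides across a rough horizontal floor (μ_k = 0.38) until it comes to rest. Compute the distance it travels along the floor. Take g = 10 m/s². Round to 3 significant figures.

d = 10.7 m

Applying the work–energy principle:
At rest all PE has been dissipated by friction: mgh = μ_k m g d
d = h/μ_k = 4.07/0.38 = 10.71 m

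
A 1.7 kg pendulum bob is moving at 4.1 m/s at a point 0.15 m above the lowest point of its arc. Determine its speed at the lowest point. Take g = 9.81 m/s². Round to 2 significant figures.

v = 4.4 m/s

Mechanical energy is conserved (no friction): ½mv₀² + mgh = ½mv²
The mass cancels from both sides.
v² = v₀² + 2gh = (4.1)² + 2(9.81)(0.15) = 19.753
v = √19.753 = 4.444 m/s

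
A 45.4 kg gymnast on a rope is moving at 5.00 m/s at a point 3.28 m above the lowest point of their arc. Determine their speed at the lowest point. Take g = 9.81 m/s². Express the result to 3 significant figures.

Equating total energy at the two states: ½mv₀² + mgh = ½mv²
The mass cancels from both sides.
v² = v₀² + 2gh = (5.00)² + 2(9.81)(3.28) = 89.354
v = √89.354 = 9.453 m/s

v = 9.45 m/s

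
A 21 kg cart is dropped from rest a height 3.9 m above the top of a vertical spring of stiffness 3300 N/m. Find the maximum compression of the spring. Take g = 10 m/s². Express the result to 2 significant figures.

Measuring PE from the top of the relaxed spring, at max compression the cart has dropped H + x with zero KE, so:
mg(H + x) = ½kx²
½(3300)x² − (21)(10)x − (21)(10)(3.9) = 0
1650x² − 210.0x − 819.0 = 0
x = [210.0 + √(44100 + 5.4054e+06)]/(2 × 1650) = 0.7710 m

x = 0.77 m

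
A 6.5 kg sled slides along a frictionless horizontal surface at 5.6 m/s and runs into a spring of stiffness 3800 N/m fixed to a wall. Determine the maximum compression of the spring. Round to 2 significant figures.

Conservation of energy between contact and max compression: ½mv² = ½kx²
x = v√(m/k) = 5.6 × √(6.5/3800) = 0.2316 m

x = 0.23 m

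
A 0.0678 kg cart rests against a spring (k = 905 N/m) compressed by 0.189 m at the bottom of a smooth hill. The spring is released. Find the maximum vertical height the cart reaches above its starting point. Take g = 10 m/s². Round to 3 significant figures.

Energy conservation from release to the highest point: ½kx² = mgh
h = kx²/(2mg) = (905)(0.189)²/(2 × 0.0678 × 10) = 23.84 m

h = 23.8 m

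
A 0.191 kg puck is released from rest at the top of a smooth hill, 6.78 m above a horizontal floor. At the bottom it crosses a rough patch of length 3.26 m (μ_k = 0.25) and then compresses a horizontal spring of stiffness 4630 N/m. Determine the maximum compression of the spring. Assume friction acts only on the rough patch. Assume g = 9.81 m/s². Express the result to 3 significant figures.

x = 0.0695 m

Initial energy: E₁ = mgh = (0.191)(9.81)(6.78) = 12.704 J
Friction removes W_f = μ_k mg d = (0.25)(0.191)(9.81)(3.26) = 1.527 J
Energy reaching the spring: E = 12.704 − 1.527 = 11.177 J
At max compression ½kx² = E ⇒ x = √(2E/k) = √(2 × 11.177/4630) = 0.06948 m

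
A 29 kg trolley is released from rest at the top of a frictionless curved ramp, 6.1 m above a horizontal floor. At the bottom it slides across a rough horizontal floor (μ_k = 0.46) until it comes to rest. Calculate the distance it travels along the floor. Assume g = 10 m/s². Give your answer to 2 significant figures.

Energy at the top = energy at the end + work done against friction:
At rest all PE has been dissipated by friction: mgh = μ_k m g d
d = h/μ_k = 6.1/0.46 = 13.26 m

d = 13 m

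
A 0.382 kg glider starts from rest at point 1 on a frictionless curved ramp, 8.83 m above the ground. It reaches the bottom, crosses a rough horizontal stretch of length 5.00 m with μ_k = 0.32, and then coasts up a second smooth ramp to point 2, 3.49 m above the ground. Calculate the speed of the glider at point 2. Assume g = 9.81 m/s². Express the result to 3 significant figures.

Energy at 1: mgh₁ = (0.382)(9.81)(8.83) = 33.090 J
Friction loss: W_f = μ_k mg d = 5.996 J
At 2: ½mv² + mgh₂ = mgh₁ − W_f
½mv² = 33.090 − 5.996 − 13.078 = 14.015 J
v = √(2 × 14.015/0.382) = 8.566 m/s

v = 8.57 m/s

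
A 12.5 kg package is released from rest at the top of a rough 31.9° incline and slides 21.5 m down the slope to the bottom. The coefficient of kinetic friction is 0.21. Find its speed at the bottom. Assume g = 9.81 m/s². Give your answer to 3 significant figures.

v = 12.2 m/s

Energy: mgh = ½mv² + W_f, with h = L sinθ and W_f = μ_k (mg cosθ) L
mgh = mgL sinθ = (12.5)(9.81)(21.5)sin31.9° = 1393.2 J
W_f = μ_k mg cosθ · L = (0.21)(12.5)(9.81)cos31.9°·21.5 = 470.0 J
½mv² = 1393.2 − 470.0 = 923.16 J
v = √(2 × 923.16/12.5) = 12.15 m/s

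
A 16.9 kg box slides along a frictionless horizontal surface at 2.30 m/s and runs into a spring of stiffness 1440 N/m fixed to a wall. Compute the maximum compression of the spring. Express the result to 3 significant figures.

x = 0.249 m

Conservation of energy between contact and max compression: ½mv² = ½kx²
x = v√(m/k) = 2.30 × √(16.9/1440) = 0.2492 m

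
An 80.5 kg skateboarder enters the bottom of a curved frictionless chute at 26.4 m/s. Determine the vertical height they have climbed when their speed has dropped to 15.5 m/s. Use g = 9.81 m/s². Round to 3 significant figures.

h = 23.3 m

Conservation of energy: ½mv₁² = ½mv₂² + mgh
h = (v₁² − v₂²)/(2g) = (26.4² − 15.5²)/(2 × 9.81) = 23.28 m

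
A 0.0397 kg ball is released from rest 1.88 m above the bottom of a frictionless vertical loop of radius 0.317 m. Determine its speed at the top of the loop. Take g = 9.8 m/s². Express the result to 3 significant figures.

v = 4.94 m/s

Energy conservation: mgh = ½mv_top² + mg(2r)
v_top² = 2g(h − 2r) = 2(9.8)(1.88 − 0.6340) = 24.42
v_top = 4.942 m/s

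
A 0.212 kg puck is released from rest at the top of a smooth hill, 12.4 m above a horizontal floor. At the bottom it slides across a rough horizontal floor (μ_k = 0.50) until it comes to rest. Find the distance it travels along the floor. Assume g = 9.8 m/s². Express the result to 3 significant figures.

d = 24.8 m

Applying the work–energy principle:
At rest all PE has been dissipated by friction: mgh = μ_k m g d
d = h/μ_k = 12.4/0.50 = 24.80 m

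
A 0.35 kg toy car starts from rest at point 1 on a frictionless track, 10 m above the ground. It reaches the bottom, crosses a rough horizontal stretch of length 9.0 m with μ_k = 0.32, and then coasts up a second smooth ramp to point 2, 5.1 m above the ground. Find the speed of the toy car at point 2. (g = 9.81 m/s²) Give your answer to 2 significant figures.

Energy at 1: mgh₁ = (0.35)(9.81)(10) = 34.335 J
Friction loss: W_f = μ_k mg d = 9.888 J
At 2: ½mv² + mgh₂ = mgh₁ − W_f
½mv² = 34.335 − 9.888 − 17.511 = 6.9357 J
v = √(2 × 6.9357/0.35) = 6.295 m/s

v = 6.3 m/s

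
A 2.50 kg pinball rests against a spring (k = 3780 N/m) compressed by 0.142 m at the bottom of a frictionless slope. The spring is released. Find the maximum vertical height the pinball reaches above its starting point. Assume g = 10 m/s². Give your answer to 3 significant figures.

h = 1.52 m

At maximum height the pinball is at rest, so ½kx² = mgh
h = kx²/(2mg) = (3780)(0.142)²/(2 × 2.50 × 10) = 1.524 m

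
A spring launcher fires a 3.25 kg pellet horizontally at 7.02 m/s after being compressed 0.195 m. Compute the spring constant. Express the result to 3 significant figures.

Energy stored in the spring equals the launch KE: ½kx² = ½mv²
k = mv²/x² = (3.25)(7.02)²/(0.195)² = 4212 N/m

k = 4210 N/m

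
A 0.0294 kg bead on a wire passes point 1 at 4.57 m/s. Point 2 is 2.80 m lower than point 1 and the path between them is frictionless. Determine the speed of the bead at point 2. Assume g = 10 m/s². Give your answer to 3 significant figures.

v = 8.77 m/s

By conservation of mechanical energy, ½mv₀² + mgh = ½mv²
The mass cancels from both sides.
v² = v₀² + 2gh = (4.57)² + 2(10)(2.80) = 76.885
v = √76.885 = 8.768 m/s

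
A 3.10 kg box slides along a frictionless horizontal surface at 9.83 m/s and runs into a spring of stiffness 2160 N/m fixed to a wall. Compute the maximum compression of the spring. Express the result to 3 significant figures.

Conservation of energy between contact and max compression: ½mv² = ½kx²
x = v√(m/k) = 9.83 × √(3.10/2160) = 0.3724 m

x = 0.372 m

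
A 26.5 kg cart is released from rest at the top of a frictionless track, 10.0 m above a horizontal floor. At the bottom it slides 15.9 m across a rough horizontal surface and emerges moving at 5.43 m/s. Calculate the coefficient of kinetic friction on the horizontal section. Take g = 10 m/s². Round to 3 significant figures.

Energy bookkeeping (friction removes W_f = μ_k N d):
mgh = ½mv² + μ_k m g d
mgh = 2650.0 J; ½mv² = 390.67 J
W_f = 2650.0 − 390.67 = 2259 J
μ_k = W_f/(mg·d) = 2259/(265.0 × 15.9) = 0.5362

μ_k = 0.536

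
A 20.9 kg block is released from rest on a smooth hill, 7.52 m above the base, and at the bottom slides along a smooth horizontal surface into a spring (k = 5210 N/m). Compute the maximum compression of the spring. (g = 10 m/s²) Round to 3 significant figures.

At max compression the block is momentarily at rest: mgh = ½kx²
x = √(2mgh/k) = √(2 × 20.9 × 10 × 7.52 / 5210) = 0.7767 m

x = 0.777 m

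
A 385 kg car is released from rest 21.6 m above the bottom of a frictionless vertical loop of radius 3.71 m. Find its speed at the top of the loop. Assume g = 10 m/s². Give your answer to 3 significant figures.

Energy conservation: mgh = ½mv_top² + mg(2r)
v_top² = 2g(h − 2r) = 2(10)(21.6 − 7.420) = 283.6
v_top = 16.84 m/s

v = 16.8 m/s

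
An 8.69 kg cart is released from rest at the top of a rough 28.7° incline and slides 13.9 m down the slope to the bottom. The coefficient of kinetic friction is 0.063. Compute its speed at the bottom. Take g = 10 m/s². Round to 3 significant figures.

v = 10.9 m/s

Work–energy: mg(L sinθ) − μ_k(mg cosθ)L = ½mv²
mgh = mgL sinθ = (8.69)(10)(13.9)sin28.7° = 580.07 J
W_f = μ_k mg cosθ · L = (0.063)(8.69)(10)cos28.7°·13.9 = 66.75 J
½mv² = 580.07 − 66.75 = 513.32 J
v = √(2 × 513.32/8.69) = 10.87 m/s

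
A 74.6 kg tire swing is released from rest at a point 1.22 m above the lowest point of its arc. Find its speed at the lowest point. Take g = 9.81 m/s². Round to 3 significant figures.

v = 4.89 m/s

By conservation of mechanical energy, mgh = ½mv²
v = √(2gh) = √(2 × 9.81 × 1.22) = √23.936 = 4.892 m/s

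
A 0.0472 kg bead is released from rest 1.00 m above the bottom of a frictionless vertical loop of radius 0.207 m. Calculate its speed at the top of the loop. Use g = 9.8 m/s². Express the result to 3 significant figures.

v = 3.39 m/s

Energy conservation: mgh = ½mv_top² + mg(2r)
v_top² = 2g(h − 2r) = 2(9.8)(1.00 − 0.4140) = 11.49
v_top = 3.389 m/s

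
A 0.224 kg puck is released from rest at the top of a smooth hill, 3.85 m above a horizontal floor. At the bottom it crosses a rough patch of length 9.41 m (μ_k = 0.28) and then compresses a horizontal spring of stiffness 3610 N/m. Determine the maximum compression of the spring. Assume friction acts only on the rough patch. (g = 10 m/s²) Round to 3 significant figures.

x = 0.0388 m

Initial energy: E₁ = mgh = (0.224)(10)(3.85) = 8.6240 J
Friction removes W_f = μ_k mg d = (0.28)(0.224)(10)(9.41) = 5.902 J
Energy reaching the spring: E = 8.6240 − 5.902 = 2.7220 J
At max compression ½kx² = E ⇒ x = √(2E/k) = √(2 × 2.7220/3610) = 0.03883 m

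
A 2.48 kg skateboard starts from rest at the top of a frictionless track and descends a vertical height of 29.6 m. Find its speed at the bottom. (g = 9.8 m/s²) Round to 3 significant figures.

v = 24.1 m/s

Mechanical energy is conserved (no friction): mgh = ½mv²
v = √(2gh) = √(2 × 9.8 × 29.6) = √580.16 = 24.09 m/s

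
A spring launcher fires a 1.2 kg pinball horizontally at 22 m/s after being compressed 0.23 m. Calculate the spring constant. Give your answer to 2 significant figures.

k = 11000 N/m

½kx² = ½mv²
k = mv²/x² = (1.2)(22)²/(0.23)² = 10979 N/m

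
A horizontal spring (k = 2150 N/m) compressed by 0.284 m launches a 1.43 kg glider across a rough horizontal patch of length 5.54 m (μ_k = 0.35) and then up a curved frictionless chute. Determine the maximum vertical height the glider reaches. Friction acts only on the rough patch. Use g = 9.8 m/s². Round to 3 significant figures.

h = 4.25 m

Spring energy: E₀ = ½kx² = ½(2150)(0.284)² = 86.705 J
Friction: W_f = μ_k mg d = (0.35)(1.43)(9.8)(5.54) = 27.17 J
Energy at base of ramp: E = 86.705 − 27.17 = 59.532 J
At max height all remaining energy is PE: mgh = E ⇒ h = E/(mg) = 59.532/(1.43 × 9.8) = 4.248 m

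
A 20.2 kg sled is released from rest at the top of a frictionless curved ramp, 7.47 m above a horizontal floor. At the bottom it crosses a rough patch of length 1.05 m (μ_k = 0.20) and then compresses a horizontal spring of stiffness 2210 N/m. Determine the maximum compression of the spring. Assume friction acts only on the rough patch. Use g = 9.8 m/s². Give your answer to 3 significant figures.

x = 1.14 m

Initial energy: E₁ = mgh = (20.2)(9.8)(7.47) = 1478.8 J
Friction removes W_f = μ_k mg d = (0.20)(20.2)(9.8)(1.05) = 41.57 J
Energy reaching the spring: E = 1478.8 − 41.57 = 1437.2 J
At max compression ½kx² = E ⇒ x = √(2E/k) = √(2 × 1437.2/2210) = 1.140 m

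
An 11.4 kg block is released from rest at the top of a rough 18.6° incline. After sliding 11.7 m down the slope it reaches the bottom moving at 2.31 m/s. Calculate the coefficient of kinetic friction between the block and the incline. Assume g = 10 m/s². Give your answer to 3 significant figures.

mgh = ½mv² + μ_k (mg cosθ) L, with h = L sinθ
mgL sinθ = 425.43 J; ½mv² = 30.416 J
W_f = 425.43 − 30.416 = 395.0 J
μ_k = W_f/(mg cosθ · L) = 395.0/(108.0 × 11.7) = 0.3125

μ_k = 0.312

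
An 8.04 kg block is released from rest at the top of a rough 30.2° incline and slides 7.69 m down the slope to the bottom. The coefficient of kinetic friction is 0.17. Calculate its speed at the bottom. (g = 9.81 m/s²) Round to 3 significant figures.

v = 7.33 m/s

Energy: mgh = ½mv² + W_f, with h = L sinθ and W_f = μ_k (mg cosθ) L
mgh = mgL sinθ = (8.04)(9.81)(7.69)sin30.2° = 305.10 J
W_f = μ_k mg cosθ · L = (0.17)(8.04)(9.81)cos30.2°·7.69 = 89.12 J
½mv² = 305.10 − 89.12 = 215.98 J
v = √(2 × 215.98/8.04) = 7.330 m/s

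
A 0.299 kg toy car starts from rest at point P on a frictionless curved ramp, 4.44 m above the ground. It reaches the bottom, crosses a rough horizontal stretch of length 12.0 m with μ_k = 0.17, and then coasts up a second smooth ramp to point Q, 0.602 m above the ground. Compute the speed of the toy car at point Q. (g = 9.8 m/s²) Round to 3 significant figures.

Energy at P: mgh₁ = (0.299)(9.8)(4.44) = 13.010 J
Friction loss: W_f = μ_k mg d = 5.978 J
At Q: ½mv² + mgh₂ = mgh₁ − W_f
½mv² = 13.010 − 5.978 − 1.7640 = 5.2685 J
v = √(2 × 5.2685/0.299) = 5.936 m/s

v = 5.94 m/s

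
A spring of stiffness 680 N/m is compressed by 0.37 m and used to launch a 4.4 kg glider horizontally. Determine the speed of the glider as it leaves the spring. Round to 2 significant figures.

Spring PE converts entirely to kinetic energy: ½kx² = ½mv²
v = x√(k/m) = 0.37 × √(680/4.4) = 4.600 m/s

v = 4.6 m/s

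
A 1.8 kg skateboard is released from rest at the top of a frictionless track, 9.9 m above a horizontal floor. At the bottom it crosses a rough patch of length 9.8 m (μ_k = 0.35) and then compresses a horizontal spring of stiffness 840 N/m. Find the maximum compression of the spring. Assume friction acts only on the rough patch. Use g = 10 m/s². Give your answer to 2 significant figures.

x = 0.53 m

Initial energy: E₁ = mgh = (1.8)(10)(9.9) = 178.20 J
Friction removes W_f = μ_k mg d = (0.35)(1.8)(10)(9.8) = 61.74 J
Energy reaching the spring: E = 178.20 − 61.74 = 116.46 J
At max compression ½kx² = E ⇒ x = √(2E/k) = √(2 × 116.46/840) = 0.5266 m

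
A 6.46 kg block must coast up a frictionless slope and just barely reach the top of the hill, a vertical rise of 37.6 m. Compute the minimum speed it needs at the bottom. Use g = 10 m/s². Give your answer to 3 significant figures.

At the top it is momentarily at rest, so all KE converts to PE: ½mv² = mgh
v = √(2gh) = √(2 × 10 × 37.6) = 27.42 m/s

v = 27.4 m/s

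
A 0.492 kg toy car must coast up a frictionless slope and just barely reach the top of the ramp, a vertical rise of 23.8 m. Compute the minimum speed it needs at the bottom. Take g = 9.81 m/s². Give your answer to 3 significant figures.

v = 21.6 m/s

At the top it is momentarily at rest, so all KE converts to PE: ½mv² = mgh
v = √(2gh) = √(2 × 9.81 × 23.8) = 21.61 m/s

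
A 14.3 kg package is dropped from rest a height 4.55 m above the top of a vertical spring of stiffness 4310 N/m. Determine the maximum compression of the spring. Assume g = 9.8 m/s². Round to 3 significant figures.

x = 0.577 m

Measuring PE from the top of the relaxed spring, at max compression the package has dropped H + x with zero KE, so:
mg(H + x) = ½kx²
½(4310)x² − (14.3)(9.8)x − (14.3)(9.8)(4.55) = 0
2155x² − 140.1x − 637.6 = 0
x = [140.1 + √(19639 + 5.4964e+06)]/(2 × 2155) = 0.5774 m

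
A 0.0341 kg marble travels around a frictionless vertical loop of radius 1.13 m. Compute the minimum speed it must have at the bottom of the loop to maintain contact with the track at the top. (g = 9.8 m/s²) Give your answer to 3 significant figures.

At the top: mg = mv_top²/r ⇒ v_top² = gr = 11.07 m²/s²
Energy from bottom to top (height 2r): ½mv_bot² = ½mv_top² + mg(2r)
v_bot² = gr + 4gr = 5gr = 55.37
v_bot = √(5gr) = 7.441 m/s

v = 7.44 m/s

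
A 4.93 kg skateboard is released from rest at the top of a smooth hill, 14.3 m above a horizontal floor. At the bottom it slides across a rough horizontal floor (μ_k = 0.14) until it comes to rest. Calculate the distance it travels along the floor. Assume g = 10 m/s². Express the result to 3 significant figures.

Energy bookkeeping (friction removes W_f = μ_k N d):
At rest all PE has been dissipated by friction: mgh = μ_k m g d
d = h/μ_k = 14.3/0.14 = 102.1 m

d = 102 m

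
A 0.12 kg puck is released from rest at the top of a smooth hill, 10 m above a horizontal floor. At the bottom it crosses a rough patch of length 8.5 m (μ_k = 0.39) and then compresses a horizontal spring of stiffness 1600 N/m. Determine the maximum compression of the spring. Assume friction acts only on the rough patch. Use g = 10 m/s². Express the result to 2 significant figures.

x = 0.10 m

Initial energy: E₁ = mgh = (0.12)(10)(10) = 12.000 J
Friction removes W_f = μ_k mg d = (0.39)(0.12)(10)(8.5) = 3.978 J
Energy reaching the spring: E = 12.000 − 3.978 = 8.0220 J
At max compression ½kx² = E ⇒ x = √(2E/k) = √(2 × 8.0220/1600) = 0.1001 m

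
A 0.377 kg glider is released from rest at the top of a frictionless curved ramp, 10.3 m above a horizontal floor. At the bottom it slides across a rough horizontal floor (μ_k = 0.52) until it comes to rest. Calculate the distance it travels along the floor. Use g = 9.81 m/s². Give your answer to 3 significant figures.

Energy bookkeeping (friction removes W_f = μ_k N d):
At rest all PE has been dissipated by friction: mgh = μ_k m g d
d = h/μ_k = 10.3/0.52 = 19.81 m

d = 19.8 m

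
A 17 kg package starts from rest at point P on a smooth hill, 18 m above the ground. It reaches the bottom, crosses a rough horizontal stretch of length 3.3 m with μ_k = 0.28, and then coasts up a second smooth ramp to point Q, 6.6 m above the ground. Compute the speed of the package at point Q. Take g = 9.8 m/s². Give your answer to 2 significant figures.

v = 14 m/s

Energy at P: mgh₁ = (17)(9.8)(18) = 2998.8 J
Friction loss: W_f = μ_k mg d = 153.9 J
At Q: ½mv² + mgh₂ = mgh₁ − W_f
½mv² = 2998.8 − 153.9 − 1099.6 = 1745.3 J
v = √(2 × 1745.3/17) = 14.33 m/s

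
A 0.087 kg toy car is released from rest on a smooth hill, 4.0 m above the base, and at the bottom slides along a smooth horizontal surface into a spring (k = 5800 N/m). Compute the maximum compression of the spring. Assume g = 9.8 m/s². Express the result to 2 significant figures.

At max compression the car is momentarily at rest: mgh = ½kx²
x = √(2mgh/k) = √(2 × 0.087 × 9.8 × 4.0 / 5800) = 0.03429 m

x = 0.034 m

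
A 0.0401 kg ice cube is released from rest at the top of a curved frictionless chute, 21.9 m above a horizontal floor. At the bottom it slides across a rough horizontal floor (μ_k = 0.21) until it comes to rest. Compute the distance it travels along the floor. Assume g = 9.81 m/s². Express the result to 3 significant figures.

Energy at the top = energy at the end + work done against friction:
At rest all PE has been dissipated by friction: mgh = μ_k m g d
d = h/μ_k = 21.9/0.21 = 104.3 m

d = 104 m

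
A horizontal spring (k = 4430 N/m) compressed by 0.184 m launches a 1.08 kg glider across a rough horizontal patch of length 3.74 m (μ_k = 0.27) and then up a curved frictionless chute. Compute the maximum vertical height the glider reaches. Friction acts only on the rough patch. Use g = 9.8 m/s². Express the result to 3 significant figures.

h = 6.08 m

Spring energy: E₀ = ½kx² = ½(4430)(0.184)² = 74.991 J
Friction: W_f = μ_k mg d = (0.27)(1.08)(9.8)(3.74) = 10.69 J
Energy at base of ramp: E = 74.991 − 10.69 = 64.303 J
At max height all remaining energy is PE: mgh = E ⇒ h = E/(mg) = 64.303/(1.08 × 9.8) = 6.076 m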